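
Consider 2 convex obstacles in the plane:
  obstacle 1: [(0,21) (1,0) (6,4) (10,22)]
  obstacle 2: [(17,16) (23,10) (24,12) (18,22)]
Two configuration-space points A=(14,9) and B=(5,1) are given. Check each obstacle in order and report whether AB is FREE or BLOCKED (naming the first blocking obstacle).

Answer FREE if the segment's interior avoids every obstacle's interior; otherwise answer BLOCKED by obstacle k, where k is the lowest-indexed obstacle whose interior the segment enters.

Obstacle 1 [(0,21) (1,0) (6,4) (10,22)]:
  edge (0,21)–(1,0): clear
  edge (1,0)–(6,4): clear
  edge (6,4)–(10,22): clear
  edge (10,22)–(0,21): clear
  midpoint (19/2,5) outside
  → clear
Obstacle 2 [(17,16) (23,10) (24,12) (18,22)]:
  edge (17,16)–(23,10): clear
  edge (23,10)–(24,12): clear
  edge (24,12)–(18,22): clear
  edge (18,22)–(17,16): clear
  midpoint (19/2,5) outside
  → clear

FREE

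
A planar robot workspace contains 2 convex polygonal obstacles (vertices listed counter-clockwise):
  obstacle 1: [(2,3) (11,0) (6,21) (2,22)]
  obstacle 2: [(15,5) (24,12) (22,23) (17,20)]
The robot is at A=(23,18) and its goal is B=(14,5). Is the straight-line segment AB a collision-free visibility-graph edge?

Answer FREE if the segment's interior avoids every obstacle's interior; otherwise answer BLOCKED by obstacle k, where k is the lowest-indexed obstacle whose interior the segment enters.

BLOCKED by obstacle 2

Obstacle 1 [(2,3) (11,0) (6,21) (2,22)]:
  edge (2,3)–(11,0): clear
  edge (11,0)–(6,21): clear
  edge (6,21)–(2,22): clear
  edge (2,22)–(2,3): clear
  midpoint (37/2,23/2) outside
  → clear
Obstacle 2 [(15,5) (24,12) (22,23) (17,20)]:
  edge (15,5)–(24,12): clear
  edge (24,12)–(22,23): crosses AB
  edge (22,23)–(17,20): clear
  edge (17,20)–(15,5): crosses AB
  → BLOCKED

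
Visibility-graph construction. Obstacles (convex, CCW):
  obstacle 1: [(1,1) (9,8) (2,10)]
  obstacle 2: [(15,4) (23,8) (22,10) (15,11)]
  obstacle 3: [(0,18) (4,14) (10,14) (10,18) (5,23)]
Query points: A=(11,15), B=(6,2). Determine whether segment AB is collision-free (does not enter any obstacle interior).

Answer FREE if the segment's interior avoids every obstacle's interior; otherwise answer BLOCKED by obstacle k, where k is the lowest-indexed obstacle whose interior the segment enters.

BLOCKED by obstacle 1

Obstacle 1 [(1,1) (9,8) (2,10)]:
  edge (1,1)–(9,8): crosses AB
  edge (9,8)–(2,10): crosses AB
  edge (2,10)–(1,1): clear
  → BLOCKED
Obstacle 2 [(15,4) (23,8) (22,10) (15,11)]:
  edge (15,4)–(23,8): clear
  edge (23,8)–(22,10): clear
  edge (22,10)–(15,11): clear
  edge (15,11)–(15,4): clear
  midpoint (17/2,17/2) outside
  → clear
Obstacle 3 [(0,18) (4,14) (10,14) (10,18) (5,23)]:
  edge (0,18)–(4,14): clear
  edge (4,14)–(10,14): clear
  edge (10,14)–(10,18): clear
  edge (10,18)–(5,23): clear
  edge (5,23)–(0,18): clear
  midpoint (17/2,17/2) outside
  → clear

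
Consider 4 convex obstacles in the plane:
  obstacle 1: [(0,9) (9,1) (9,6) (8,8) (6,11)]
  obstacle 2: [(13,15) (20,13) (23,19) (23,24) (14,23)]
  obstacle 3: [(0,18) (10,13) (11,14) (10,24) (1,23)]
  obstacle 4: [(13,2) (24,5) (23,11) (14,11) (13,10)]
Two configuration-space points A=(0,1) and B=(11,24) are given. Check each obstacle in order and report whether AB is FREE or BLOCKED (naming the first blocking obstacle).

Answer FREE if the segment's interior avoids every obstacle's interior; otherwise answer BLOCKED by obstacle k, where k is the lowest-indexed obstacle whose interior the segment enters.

BLOCKED by obstacle 1

Obstacle 1 [(0,9) (9,1) (9,6) (8,8) (6,11)]:
  edge (0,9)–(9,1): crosses AB
  edge (9,1)–(9,6): clear
  edge (9,6)–(8,8): clear
  edge (8,8)–(6,11): clear
  edge (6,11)–(0,9): crosses AB
  → BLOCKED
Obstacle 2 [(13,15) (20,13) (23,19) (23,24) (14,23)]:
  edge (13,15)–(20,13): clear
  edge (20,13)–(23,19): clear
  edge (23,19)–(23,24): clear
  edge (23,24)–(14,23): clear
  edge (14,23)–(13,15): clear
  midpoint (11/2,25/2) outside
  → clear
Obstacle 3 [(0,18) (10,13) (11,14) (10,24) (1,23)]:
  edge (0,18)–(10,13): crosses AB
  edge (10,13)–(11,14): clear
  edge (11,14)–(10,24): crosses AB
  edge (10,24)–(1,23): clear
  edge (1,23)–(0,18): clear
  → BLOCKED
Obstacle 4 [(13,2) (24,5) (23,11) (14,11) (13,10)]:
  edge (13,2)–(24,5): clear
  edge (24,5)–(23,11): clear
  edge (23,11)–(14,11): clear
  edge (14,11)–(13,10): clear
  edge (13,10)–(13,2): clear
  midpoint (11/2,25/2) outside
  → clear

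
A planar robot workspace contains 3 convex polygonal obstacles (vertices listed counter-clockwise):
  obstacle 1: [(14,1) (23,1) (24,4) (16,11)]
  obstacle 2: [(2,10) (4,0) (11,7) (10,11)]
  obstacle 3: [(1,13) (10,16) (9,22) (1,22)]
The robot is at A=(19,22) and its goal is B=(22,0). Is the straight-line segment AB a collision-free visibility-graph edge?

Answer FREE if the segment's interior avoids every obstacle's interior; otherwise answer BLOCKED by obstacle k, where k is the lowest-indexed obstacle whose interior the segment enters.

Obstacle 1 [(14,1) (23,1) (24,4) (16,11)]:
  edge (14,1)–(23,1): crosses AB
  edge (23,1)–(24,4): clear
  edge (24,4)–(16,11): crosses AB
  edge (16,11)–(14,1): clear
  → BLOCKED
Obstacle 2 [(2,10) (4,0) (11,7) (10,11)]:
  edge (2,10)–(4,0): clear
  edge (4,0)–(11,7): clear
  edge (11,7)–(10,11): clear
  edge (10,11)–(2,10): clear
  midpoint (41/2,11) outside
  → clear
Obstacle 3 [(1,13) (10,16) (9,22) (1,22)]:
  edge (1,13)–(10,16): clear
  edge (10,16)–(9,22): clear
  edge (9,22)–(1,22): clear
  edge (1,22)–(1,13): clear
  midpoint (41/2,11) outside
  → clear

BLOCKED by obstacle 1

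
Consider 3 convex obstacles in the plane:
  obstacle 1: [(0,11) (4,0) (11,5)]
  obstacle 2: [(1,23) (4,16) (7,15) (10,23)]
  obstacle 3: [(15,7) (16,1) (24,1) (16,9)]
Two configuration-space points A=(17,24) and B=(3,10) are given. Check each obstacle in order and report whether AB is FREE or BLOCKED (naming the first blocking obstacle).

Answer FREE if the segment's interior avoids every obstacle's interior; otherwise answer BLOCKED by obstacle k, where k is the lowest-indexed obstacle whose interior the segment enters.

FREE

Obstacle 1 [(0,11) (4,0) (11,5)]:
  edge (0,11)–(4,0): clear
  edge (4,0)–(11,5): clear
  edge (11,5)–(0,11): clear
  midpoint (10,17) outside
  → clear
Obstacle 2 [(1,23) (4,16) (7,15) (10,23)]:
  edge (1,23)–(4,16): clear
  edge (4,16)–(7,15): clear
  edge (7,15)–(10,23): clear
  edge (10,23)–(1,23): clear
  midpoint (10,17) outside
  → clear
Obstacle 3 [(15,7) (16,1) (24,1) (16,9)]:
  edge (15,7)–(16,1): clear
  edge (16,1)–(24,1): clear
  edge (24,1)–(16,9): clear
  edge (16,9)–(15,7): clear
  midpoint (10,17) outside
  → clear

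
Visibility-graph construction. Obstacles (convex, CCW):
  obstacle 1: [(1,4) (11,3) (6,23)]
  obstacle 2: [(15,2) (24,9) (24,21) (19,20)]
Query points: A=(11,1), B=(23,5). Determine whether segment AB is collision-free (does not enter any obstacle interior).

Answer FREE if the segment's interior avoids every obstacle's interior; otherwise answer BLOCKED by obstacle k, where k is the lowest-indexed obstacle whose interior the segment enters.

BLOCKED by obstacle 2

Obstacle 1 [(1,4) (11,3) (6,23)]:
  edge (1,4)–(11,3): clear
  edge (11,3)–(6,23): clear
  edge (6,23)–(1,4): clear
  midpoint (17,3) outside
  → clear
Obstacle 2 [(15,2) (24,9) (24,21) (19,20)]:
  edge (15,2)–(24,9): crosses AB
  edge (24,9)–(24,21): clear
  edge (24,21)–(19,20): clear
  edge (19,20)–(15,2): crosses AB
  → BLOCKED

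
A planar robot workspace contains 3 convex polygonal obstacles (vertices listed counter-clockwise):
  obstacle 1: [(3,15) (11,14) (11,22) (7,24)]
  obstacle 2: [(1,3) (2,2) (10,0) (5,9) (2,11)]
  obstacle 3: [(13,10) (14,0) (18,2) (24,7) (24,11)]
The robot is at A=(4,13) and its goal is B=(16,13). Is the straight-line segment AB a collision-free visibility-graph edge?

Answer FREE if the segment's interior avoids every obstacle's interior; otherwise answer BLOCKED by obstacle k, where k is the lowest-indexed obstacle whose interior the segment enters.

FREE

Obstacle 1 [(3,15) (11,14) (11,22) (7,24)]:
  edge (3,15)–(11,14): clear
  edge (11,14)–(11,22): clear
  edge (11,22)–(7,24): clear
  edge (7,24)–(3,15): clear
  midpoint (10,13) outside
  → clear
Obstacle 2 [(1,3) (2,2) (10,0) (5,9) (2,11)]:
  edge (1,3)–(2,2): clear
  edge (2,2)–(10,0): clear
  edge (10,0)–(5,9): clear
  edge (5,9)–(2,11): clear
  edge (2,11)–(1,3): clear
  midpoint (10,13) outside
  → clear
Obstacle 3 [(13,10) (14,0) (18,2) (24,7) (24,11)]:
  edge (13,10)–(14,0): clear
  edge (14,0)–(18,2): clear
  edge (18,2)–(24,7): clear
  edge (24,7)–(24,11): clear
  edge (24,11)–(13,10): clear
  midpoint (10,13) outside
  → clear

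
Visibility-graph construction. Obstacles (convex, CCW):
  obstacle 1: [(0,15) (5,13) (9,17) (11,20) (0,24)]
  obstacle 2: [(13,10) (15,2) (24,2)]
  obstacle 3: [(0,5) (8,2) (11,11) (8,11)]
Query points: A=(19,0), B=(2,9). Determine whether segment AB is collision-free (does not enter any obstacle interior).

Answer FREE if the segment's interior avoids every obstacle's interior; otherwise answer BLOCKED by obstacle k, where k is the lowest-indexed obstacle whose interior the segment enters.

Obstacle 1 [(0,15) (5,13) (9,17) (11,20) (0,24)]:
  edge (0,15)–(5,13): clear
  edge (5,13)–(9,17): clear
  edge (9,17)–(11,20): clear
  edge (11,20)–(0,24): clear
  edge (0,24)–(0,15): clear
  midpoint (21/2,9/2) outside
  → clear
Obstacle 2 [(13,10) (15,2) (24,2)]:
  edge (13,10)–(15,2): crosses AB
  edge (15,2)–(24,2): crosses AB
  edge (24,2)–(13,10): clear
  → BLOCKED
Obstacle 3 [(0,5) (8,2) (11,11) (8,11)]:
  edge (0,5)–(8,2): clear
  edge (8,2)–(11,11): crosses AB
  edge (11,11)–(8,11): clear
  edge (8,11)–(0,5): crosses AB
  → BLOCKED

BLOCKED by obstacle 2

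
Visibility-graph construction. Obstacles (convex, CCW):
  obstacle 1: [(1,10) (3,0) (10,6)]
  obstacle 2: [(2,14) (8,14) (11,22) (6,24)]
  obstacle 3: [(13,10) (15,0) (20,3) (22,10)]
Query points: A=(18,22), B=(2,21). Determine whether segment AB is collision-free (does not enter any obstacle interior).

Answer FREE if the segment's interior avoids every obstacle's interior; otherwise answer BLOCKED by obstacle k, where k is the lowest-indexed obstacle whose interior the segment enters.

Obstacle 1 [(1,10) (3,0) (10,6)]:
  edge (1,10)–(3,0): clear
  edge (3,0)–(10,6): clear
  edge (10,6)–(1,10): clear
  midpoint (10,43/2) outside
  → clear
Obstacle 2 [(2,14) (8,14) (11,22) (6,24)]:
  edge (2,14)–(8,14): clear
  edge (8,14)–(11,22): crosses AB
  edge (11,22)–(6,24): clear
  edge (6,24)–(2,14): crosses AB
  → BLOCKED
Obstacle 3 [(13,10) (15,0) (20,3) (22,10)]:
  edge (13,10)–(15,0): clear
  edge (15,0)–(20,3): clear
  edge (20,3)–(22,10): clear
  edge (22,10)–(13,10): clear
  midpoint (10,43/2) outside
  → clear

BLOCKED by obstacle 2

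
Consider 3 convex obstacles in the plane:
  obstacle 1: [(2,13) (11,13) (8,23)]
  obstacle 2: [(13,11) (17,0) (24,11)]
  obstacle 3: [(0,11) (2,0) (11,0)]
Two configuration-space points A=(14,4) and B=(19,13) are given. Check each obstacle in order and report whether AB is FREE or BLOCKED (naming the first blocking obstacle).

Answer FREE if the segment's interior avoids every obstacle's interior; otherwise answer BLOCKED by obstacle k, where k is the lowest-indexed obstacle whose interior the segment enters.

Obstacle 1 [(2,13) (11,13) (8,23)]:
  edge (2,13)–(11,13): clear
  edge (11,13)–(8,23): clear
  edge (8,23)–(2,13): clear
  midpoint (33/2,17/2) outside
  → clear
Obstacle 2 [(13,11) (17,0) (24,11)]:
  edge (13,11)–(17,0): crosses AB
  edge (17,0)–(24,11): clear
  edge (24,11)–(13,11): crosses AB
  → BLOCKED
Obstacle 3 [(0,11) (2,0) (11,0)]:
  edge (0,11)–(2,0): clear
  edge (2,0)–(11,0): clear
  edge (11,0)–(0,11): clear
  midpoint (33/2,17/2) outside
  → clear

BLOCKED by obstacle 2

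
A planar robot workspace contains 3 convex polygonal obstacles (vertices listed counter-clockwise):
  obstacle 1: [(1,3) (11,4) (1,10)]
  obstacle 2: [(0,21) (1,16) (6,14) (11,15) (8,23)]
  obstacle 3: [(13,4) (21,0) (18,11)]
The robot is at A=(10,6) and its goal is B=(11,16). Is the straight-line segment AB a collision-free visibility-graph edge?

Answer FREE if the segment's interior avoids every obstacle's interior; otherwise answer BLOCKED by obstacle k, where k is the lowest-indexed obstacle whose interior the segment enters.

Obstacle 1 [(1,3) (11,4) (1,10)]:
  edge (1,3)–(11,4): clear
  edge (11,4)–(1,10): clear
  edge (1,10)–(1,3): clear
  midpoint (21/2,11) outside
  → clear
Obstacle 2 [(0,21) (1,16) (6,14) (11,15) (8,23)]:
  edge (0,21)–(1,16): clear
  edge (1,16)–(6,14): clear
  edge (6,14)–(11,15): crosses AB
  edge (11,15)–(8,23): crosses AB
  edge (8,23)–(0,21): clear
  → BLOCKED
Obstacle 3 [(13,4) (21,0) (18,11)]:
  edge (13,4)–(21,0): clear
  edge (21,0)–(18,11): clear
  edge (18,11)–(13,4): clear
  midpoint (21/2,11) outside
  → clear

BLOCKED by obstacle 2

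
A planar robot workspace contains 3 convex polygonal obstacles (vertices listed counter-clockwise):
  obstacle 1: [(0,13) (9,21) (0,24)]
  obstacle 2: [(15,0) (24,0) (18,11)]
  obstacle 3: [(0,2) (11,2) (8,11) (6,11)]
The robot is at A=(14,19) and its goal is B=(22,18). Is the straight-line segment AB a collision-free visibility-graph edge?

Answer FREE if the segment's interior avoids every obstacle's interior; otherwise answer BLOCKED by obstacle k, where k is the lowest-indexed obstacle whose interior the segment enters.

FREE

Obstacle 1 [(0,13) (9,21) (0,24)]:
  edge (0,13)–(9,21): clear
  edge (9,21)–(0,24): clear
  edge (0,24)–(0,13): clear
  midpoint (18,37/2) outside
  → clear
Obstacle 2 [(15,0) (24,0) (18,11)]:
  edge (15,0)–(24,0): clear
  edge (24,0)–(18,11): clear
  edge (18,11)–(15,0): clear
  midpoint (18,37/2) outside
  → clear
Obstacle 3 [(0,2) (11,2) (8,11) (6,11)]:
  edge (0,2)–(11,2): clear
  edge (11,2)–(8,11): clear
  edge (8,11)–(6,11): clear
  edge (6,11)–(0,2): clear
  midpoint (18,37/2) outside
  → clear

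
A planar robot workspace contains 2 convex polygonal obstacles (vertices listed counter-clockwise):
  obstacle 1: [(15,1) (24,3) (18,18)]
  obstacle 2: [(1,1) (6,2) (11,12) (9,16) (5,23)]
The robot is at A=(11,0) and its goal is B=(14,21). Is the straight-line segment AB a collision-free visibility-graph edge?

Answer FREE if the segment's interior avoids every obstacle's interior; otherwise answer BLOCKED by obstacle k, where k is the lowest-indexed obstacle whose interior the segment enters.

FREE

Obstacle 1 [(15,1) (24,3) (18,18)]:
  edge (15,1)–(24,3): clear
  edge (24,3)–(18,18): clear
  edge (18,18)–(15,1): clear
  midpoint (25/2,21/2) outside
  → clear
Obstacle 2 [(1,1) (6,2) (11,12) (9,16) (5,23)]:
  edge (1,1)–(6,2): clear
  edge (6,2)–(11,12): clear
  edge (11,12)–(9,16): clear
  edge (9,16)–(5,23): clear
  edge (5,23)–(1,1): clear
  midpoint (25/2,21/2) outside
  → clear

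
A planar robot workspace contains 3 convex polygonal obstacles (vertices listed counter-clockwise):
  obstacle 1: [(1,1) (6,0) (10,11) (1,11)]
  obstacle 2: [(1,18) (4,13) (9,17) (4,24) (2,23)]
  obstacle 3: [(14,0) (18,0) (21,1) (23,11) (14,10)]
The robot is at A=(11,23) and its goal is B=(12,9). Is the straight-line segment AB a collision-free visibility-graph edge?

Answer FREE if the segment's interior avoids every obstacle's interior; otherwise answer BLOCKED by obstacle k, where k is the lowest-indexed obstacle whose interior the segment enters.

FREE

Obstacle 1 [(1,1) (6,0) (10,11) (1,11)]:
  edge (1,1)–(6,0): clear
  edge (6,0)–(10,11): clear
  edge (10,11)–(1,11): clear
  edge (1,11)–(1,1): clear
  midpoint (23/2,16) outside
  → clear
Obstacle 2 [(1,18) (4,13) (9,17) (4,24) (2,23)]:
  edge (1,18)–(4,13): clear
  edge (4,13)–(9,17): clear
  edge (9,17)–(4,24): clear
  edge (4,24)–(2,23): clear
  edge (2,23)–(1,18): clear
  midpoint (23/2,16) outside
  → clear
Obstacle 3 [(14,0) (18,0) (21,1) (23,11) (14,10)]:
  edge (14,0)–(18,0): clear
  edge (18,0)–(21,1): clear
  edge (21,1)–(23,11): clear
  edge (23,11)–(14,10): clear
  edge (14,10)–(14,0): clear
  midpoint (23/2,16) outside
  → clear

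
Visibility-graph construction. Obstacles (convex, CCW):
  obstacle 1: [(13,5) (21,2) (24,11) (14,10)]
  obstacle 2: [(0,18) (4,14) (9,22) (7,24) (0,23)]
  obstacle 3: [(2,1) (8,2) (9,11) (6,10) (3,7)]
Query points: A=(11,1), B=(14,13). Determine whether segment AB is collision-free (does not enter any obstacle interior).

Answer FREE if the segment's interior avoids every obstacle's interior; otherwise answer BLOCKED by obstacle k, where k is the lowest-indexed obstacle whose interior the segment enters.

Obstacle 1 [(13,5) (21,2) (24,11) (14,10)]:
  edge (13,5)–(21,2): clear
  edge (21,2)–(24,11): clear
  edge (24,11)–(14,10): clear
  edge (14,10)–(13,5): clear
  midpoint (25/2,7) outside
  → clear
Obstacle 2 [(0,18) (4,14) (9,22) (7,24) (0,23)]:
  edge (0,18)–(4,14): clear
  edge (4,14)–(9,22): clear
  edge (9,22)–(7,24): clear
  edge (7,24)–(0,23): clear
  edge (0,23)–(0,18): clear
  midpoint (25/2,7) outside
  → clear
Obstacle 3 [(2,1) (8,2) (9,11) (6,10) (3,7)]:
  edge (2,1)–(8,2): clear
  edge (8,2)–(9,11): clear
  edge (9,11)–(6,10): clear
  edge (6,10)–(3,7): clear
  edge (3,7)–(2,1): clear
  midpoint (25/2,7) outside
  → clear

FREE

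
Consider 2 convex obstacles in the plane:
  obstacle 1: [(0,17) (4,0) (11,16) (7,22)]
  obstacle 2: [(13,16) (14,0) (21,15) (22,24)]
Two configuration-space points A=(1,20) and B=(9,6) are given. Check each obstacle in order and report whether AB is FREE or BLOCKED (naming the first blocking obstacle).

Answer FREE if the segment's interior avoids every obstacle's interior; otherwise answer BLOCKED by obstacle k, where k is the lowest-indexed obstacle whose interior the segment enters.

BLOCKED by obstacle 1

Obstacle 1 [(0,17) (4,0) (11,16) (7,22)]:
  edge (0,17)–(4,0): clear
  edge (4,0)–(11,16): crosses AB
  edge (11,16)–(7,22): clear
  edge (7,22)–(0,17): crosses AB
  → BLOCKED
Obstacle 2 [(13,16) (14,0) (21,15) (22,24)]:
  edge (13,16)–(14,0): clear
  edge (14,0)–(21,15): clear
  edge (21,15)–(22,24): clear
  edge (22,24)–(13,16): clear
  midpoint (5,13) outside
  → clear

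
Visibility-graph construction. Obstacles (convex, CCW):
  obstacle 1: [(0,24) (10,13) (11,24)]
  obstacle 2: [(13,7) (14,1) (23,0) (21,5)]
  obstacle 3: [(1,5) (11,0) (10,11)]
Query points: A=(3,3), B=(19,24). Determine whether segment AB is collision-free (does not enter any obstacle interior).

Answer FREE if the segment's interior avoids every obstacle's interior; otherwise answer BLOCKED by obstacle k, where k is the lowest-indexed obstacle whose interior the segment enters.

Obstacle 1 [(0,24) (10,13) (11,24)]:
  edge (0,24)–(10,13): clear
  edge (10,13)–(11,24): clear
  edge (11,24)–(0,24): clear
  midpoint (11,27/2) outside
  → clear
Obstacle 2 [(13,7) (14,1) (23,0) (21,5)]:
  edge (13,7)–(14,1): clear
  edge (14,1)–(23,0): clear
  edge (23,0)–(21,5): clear
  edge (21,5)–(13,7): clear
  midpoint (11,27/2) outside
  → clear
Obstacle 3 [(1,5) (11,0) (10,11)]:
  edge (1,5)–(11,0): crosses AB
  edge (11,0)–(10,11): clear
  edge (10,11)–(1,5): crosses AB
  → BLOCKED

BLOCKED by obstacle 3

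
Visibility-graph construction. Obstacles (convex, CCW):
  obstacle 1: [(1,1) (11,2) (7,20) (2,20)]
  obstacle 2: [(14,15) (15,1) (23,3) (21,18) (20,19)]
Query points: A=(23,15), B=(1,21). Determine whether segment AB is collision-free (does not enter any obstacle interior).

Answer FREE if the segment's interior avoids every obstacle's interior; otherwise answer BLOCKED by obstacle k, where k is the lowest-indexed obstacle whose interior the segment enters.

Obstacle 1 [(1,1) (11,2) (7,20) (2,20)]:
  edge (1,1)–(11,2): clear
  edge (11,2)–(7,20): crosses AB
  edge (7,20)–(2,20): crosses AB
  edge (2,20)–(1,1): clear
  → BLOCKED
Obstacle 2 [(14,15) (15,1) (23,3) (21,18) (20,19)]:
  edge (14,15)–(15,1): clear
  edge (15,1)–(23,3): clear
  edge (23,3)–(21,18): crosses AB
  edge (21,18)–(20,19): clear
  edge (20,19)–(14,15): crosses AB
  → BLOCKED

BLOCKED by obstacle 1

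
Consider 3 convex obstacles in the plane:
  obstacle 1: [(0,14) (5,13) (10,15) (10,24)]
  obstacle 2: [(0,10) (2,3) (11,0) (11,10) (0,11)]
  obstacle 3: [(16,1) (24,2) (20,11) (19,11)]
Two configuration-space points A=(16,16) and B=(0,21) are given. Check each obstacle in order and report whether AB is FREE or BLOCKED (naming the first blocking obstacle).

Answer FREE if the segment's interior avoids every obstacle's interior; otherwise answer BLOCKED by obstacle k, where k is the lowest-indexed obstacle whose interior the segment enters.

Obstacle 1 [(0,14) (5,13) (10,15) (10,24)]:
  edge (0,14)–(5,13): clear
  edge (5,13)–(10,15): clear
  edge (10,15)–(10,24): crosses AB
  edge (10,24)–(0,14): crosses AB
  → BLOCKED
Obstacle 2 [(0,10) (2,3) (11,0) (11,10) (0,11)]:
  edge (0,10)–(2,3): clear
  edge (2,3)–(11,0): clear
  edge (11,0)–(11,10): clear
  edge (11,10)–(0,11): clear
  edge (0,11)–(0,10): clear
  midpoint (8,37/2) outside
  → clear
Obstacle 3 [(16,1) (24,2) (20,11) (19,11)]:
  edge (16,1)–(24,2): clear
  edge (24,2)–(20,11): clear
  edge (20,11)–(19,11): clear
  edge (19,11)–(16,1): clear
  midpoint (8,37/2) outside
  → clear

BLOCKED by obstacle 1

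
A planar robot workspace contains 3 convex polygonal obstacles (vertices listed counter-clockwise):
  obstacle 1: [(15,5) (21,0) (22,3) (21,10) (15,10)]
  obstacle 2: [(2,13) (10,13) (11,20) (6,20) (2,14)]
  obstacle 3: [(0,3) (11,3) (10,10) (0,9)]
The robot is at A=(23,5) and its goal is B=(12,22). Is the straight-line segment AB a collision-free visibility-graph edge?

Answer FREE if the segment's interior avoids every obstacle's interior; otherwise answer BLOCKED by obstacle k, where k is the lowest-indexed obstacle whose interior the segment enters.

Obstacle 1 [(15,5) (21,0) (22,3) (21,10) (15,10)]:
  edge (15,5)–(21,0): clear
  edge (21,0)–(22,3): clear
  edge (22,3)–(21,10): crosses AB
  edge (21,10)–(15,10): crosses AB
  edge (15,10)–(15,5): clear
  → BLOCKED
Obstacle 2 [(2,13) (10,13) (11,20) (6,20) (2,14)]:
  edge (2,13)–(10,13): clear
  edge (10,13)–(11,20): clear
  edge (11,20)–(6,20): clear
  edge (6,20)–(2,14): clear
  edge (2,14)–(2,13): clear
  midpoint (35/2,27/2) outside
  → clear
Obstacle 3 [(0,3) (11,3) (10,10) (0,9)]:
  edge (0,3)–(11,3): clear
  edge (11,3)–(10,10): clear
  edge (10,10)–(0,9): clear
  edge (0,9)–(0,3): clear
  midpoint (35/2,27/2) outside
  → clear

BLOCKED by obstacle 1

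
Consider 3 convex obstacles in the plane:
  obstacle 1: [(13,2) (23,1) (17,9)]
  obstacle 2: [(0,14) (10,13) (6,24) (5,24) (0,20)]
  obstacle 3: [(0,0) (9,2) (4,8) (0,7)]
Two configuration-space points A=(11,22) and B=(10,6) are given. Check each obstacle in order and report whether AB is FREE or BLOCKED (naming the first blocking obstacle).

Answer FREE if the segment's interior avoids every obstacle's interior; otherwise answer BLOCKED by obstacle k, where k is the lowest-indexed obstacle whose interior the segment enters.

Obstacle 1 [(13,2) (23,1) (17,9)]:
  edge (13,2)–(23,1): clear
  edge (23,1)–(17,9): clear
  edge (17,9)–(13,2): clear
  midpoint (21/2,14) outside
  → clear
Obstacle 2 [(0,14) (10,13) (6,24) (5,24) (0,20)]:
  edge (0,14)–(10,13): clear
  edge (10,13)–(6,24): clear
  edge (6,24)–(5,24): clear
  edge (5,24)–(0,20): clear
  edge (0,20)–(0,14): clear
  midpoint (21/2,14) outside
  → clear
Obstacle 3 [(0,0) (9,2) (4,8) (0,7)]:
  edge (0,0)–(9,2): clear
  edge (9,2)–(4,8): clear
  edge (4,8)–(0,7): clear
  edge (0,7)–(0,0): clear
  midpoint (21/2,14) outside
  → clear

FREE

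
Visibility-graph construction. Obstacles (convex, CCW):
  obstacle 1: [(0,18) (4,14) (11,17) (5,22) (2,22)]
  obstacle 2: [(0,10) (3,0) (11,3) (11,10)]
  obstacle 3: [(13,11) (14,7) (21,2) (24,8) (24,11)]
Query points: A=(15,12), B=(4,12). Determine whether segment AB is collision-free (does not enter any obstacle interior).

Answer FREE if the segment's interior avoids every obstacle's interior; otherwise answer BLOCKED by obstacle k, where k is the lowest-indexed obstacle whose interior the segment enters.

Obstacle 1 [(0,18) (4,14) (11,17) (5,22) (2,22)]:
  edge (0,18)–(4,14): clear
  edge (4,14)–(11,17): clear
  edge (11,17)–(5,22): clear
  edge (5,22)–(2,22): clear
  edge (2,22)–(0,18): clear
  midpoint (19/2,12) outside
  → clear
Obstacle 2 [(0,10) (3,0) (11,3) (11,10)]:
  edge (0,10)–(3,0): clear
  edge (3,0)–(11,3): clear
  edge (11,3)–(11,10): clear
  edge (11,10)–(0,10): clear
  midpoint (19/2,12) outside
  → clear
Obstacle 3 [(13,11) (14,7) (21,2) (24,8) (24,11)]:
  edge (13,11)–(14,7): clear
  edge (14,7)–(21,2): clear
  edge (21,2)–(24,8): clear
  edge (24,8)–(24,11): clear
  edge (24,11)–(13,11): clear
  midpoint (19/2,12) outside
  → clear

FREE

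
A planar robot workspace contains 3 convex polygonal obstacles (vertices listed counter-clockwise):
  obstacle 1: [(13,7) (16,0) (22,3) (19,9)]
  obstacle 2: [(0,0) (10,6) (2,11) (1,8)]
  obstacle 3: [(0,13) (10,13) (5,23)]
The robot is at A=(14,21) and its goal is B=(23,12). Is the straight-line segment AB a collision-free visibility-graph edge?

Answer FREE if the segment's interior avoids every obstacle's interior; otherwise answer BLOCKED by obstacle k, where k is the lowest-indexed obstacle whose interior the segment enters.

FREE

Obstacle 1 [(13,7) (16,0) (22,3) (19,9)]:
  edge (13,7)–(16,0): clear
  edge (16,0)–(22,3): clear
  edge (22,3)–(19,9): clear
  edge (19,9)–(13,7): clear
  midpoint (37/2,33/2) outside
  → clear
Obstacle 2 [(0,0) (10,6) (2,11) (1,8)]:
  edge (0,0)–(10,6): clear
  edge (10,6)–(2,11): clear
  edge (2,11)–(1,8): clear
  edge (1,8)–(0,0): clear
  midpoint (37/2,33/2) outside
  → clear
Obstacle 3 [(0,13) (10,13) (5,23)]:
  edge (0,13)–(10,13): clear
  edge (10,13)–(5,23): clear
  edge (5,23)–(0,13): clear
  midpoint (37/2,33/2) outside
  → clear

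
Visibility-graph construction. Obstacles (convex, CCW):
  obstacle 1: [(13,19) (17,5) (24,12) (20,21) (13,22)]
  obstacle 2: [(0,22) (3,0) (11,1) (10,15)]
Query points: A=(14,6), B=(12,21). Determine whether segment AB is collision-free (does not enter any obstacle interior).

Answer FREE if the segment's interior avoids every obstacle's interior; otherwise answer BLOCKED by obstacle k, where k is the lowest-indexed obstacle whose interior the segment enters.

FREE

Obstacle 1 [(13,19) (17,5) (24,12) (20,21) (13,22)]:
  edge (13,19)–(17,5): clear
  edge (17,5)–(24,12): clear
  edge (24,12)–(20,21): clear
  edge (20,21)–(13,22): clear
  edge (13,22)–(13,19): clear
  midpoint (13,27/2) outside
  → clear
Obstacle 2 [(0,22) (3,0) (11,1) (10,15)]:
  edge (0,22)–(3,0): clear
  edge (3,0)–(11,1): clear
  edge (11,1)–(10,15): clear
  edge (10,15)–(0,22): clear
  midpoint (13,27/2) outside
  → clear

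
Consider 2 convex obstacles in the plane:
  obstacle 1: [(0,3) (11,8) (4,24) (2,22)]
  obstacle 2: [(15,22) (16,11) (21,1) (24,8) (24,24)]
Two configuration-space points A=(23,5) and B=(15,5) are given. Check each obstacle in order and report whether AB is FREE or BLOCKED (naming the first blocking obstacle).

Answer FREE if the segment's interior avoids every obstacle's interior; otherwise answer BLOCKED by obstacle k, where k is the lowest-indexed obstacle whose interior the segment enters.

Obstacle 1 [(0,3) (11,8) (4,24) (2,22)]:
  edge (0,3)–(11,8): clear
  edge (11,8)–(4,24): clear
  edge (4,24)–(2,22): clear
  edge (2,22)–(0,3): clear
  midpoint (19,5) outside
  → clear
Obstacle 2 [(15,22) (16,11) (21,1) (24,8) (24,24)]:
  edge (15,22)–(16,11): clear
  edge (16,11)–(21,1): crosses AB
  edge (21,1)–(24,8): crosses AB
  edge (24,8)–(24,24): clear
  edge (24,24)–(15,22): clear
  → BLOCKED

BLOCKED by obstacle 2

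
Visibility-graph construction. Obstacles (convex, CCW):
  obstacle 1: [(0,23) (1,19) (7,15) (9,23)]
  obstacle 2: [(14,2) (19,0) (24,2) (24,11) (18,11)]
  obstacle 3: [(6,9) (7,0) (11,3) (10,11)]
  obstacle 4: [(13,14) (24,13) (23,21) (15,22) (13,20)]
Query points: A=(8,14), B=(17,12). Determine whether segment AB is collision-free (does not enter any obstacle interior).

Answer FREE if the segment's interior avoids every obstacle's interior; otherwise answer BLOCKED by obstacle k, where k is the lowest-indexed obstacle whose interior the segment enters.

Obstacle 1 [(0,23) (1,19) (7,15) (9,23)]:
  edge (0,23)–(1,19): clear
  edge (1,19)–(7,15): clear
  edge (7,15)–(9,23): clear
  edge (9,23)–(0,23): clear
  midpoint (25/2,13) outside
  → clear
Obstacle 2 [(14,2) (19,0) (24,2) (24,11) (18,11)]:
  edge (14,2)–(19,0): clear
  edge (19,0)–(24,2): clear
  edge (24,2)–(24,11): clear
  edge (24,11)–(18,11): clear
  edge (18,11)–(14,2): clear
  midpoint (25/2,13) outside
  → clear
Obstacle 3 [(6,9) (7,0) (11,3) (10,11)]:
  edge (6,9)–(7,0): clear
  edge (7,0)–(11,3): clear
  edge (11,3)–(10,11): clear
  edge (10,11)–(6,9): clear
  midpoint (25/2,13) outside
  → clear
Obstacle 4 [(13,14) (24,13) (23,21) (15,22) (13,20)]:
  edge (13,14)–(24,13): clear
  edge (24,13)–(23,21): clear
  edge (23,21)–(15,22): clear
  edge (15,22)–(13,20): clear
  edge (13,20)–(13,14): clear
  midpoint (25/2,13) outside
  → clear

FREE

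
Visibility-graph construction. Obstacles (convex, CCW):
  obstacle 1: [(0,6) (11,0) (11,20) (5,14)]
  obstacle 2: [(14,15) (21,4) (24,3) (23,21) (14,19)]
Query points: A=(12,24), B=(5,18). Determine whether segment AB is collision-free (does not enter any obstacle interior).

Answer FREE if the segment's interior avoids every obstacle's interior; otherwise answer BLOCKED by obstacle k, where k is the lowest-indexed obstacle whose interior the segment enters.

FREE

Obstacle 1 [(0,6) (11,0) (11,20) (5,14)]:
  edge (0,6)–(11,0): clear
  edge (11,0)–(11,20): clear
  edge (11,20)–(5,14): clear
  edge (5,14)–(0,6): clear
  midpoint (17/2,21) outside
  → clear
Obstacle 2 [(14,15) (21,4) (24,3) (23,21) (14,19)]:
  edge (14,15)–(21,4): clear
  edge (21,4)–(24,3): clear
  edge (24,3)–(23,21): clear
  edge (23,21)–(14,19): clear
  edge (14,19)–(14,15): clear
  midpoint (17/2,21) outside
  → clear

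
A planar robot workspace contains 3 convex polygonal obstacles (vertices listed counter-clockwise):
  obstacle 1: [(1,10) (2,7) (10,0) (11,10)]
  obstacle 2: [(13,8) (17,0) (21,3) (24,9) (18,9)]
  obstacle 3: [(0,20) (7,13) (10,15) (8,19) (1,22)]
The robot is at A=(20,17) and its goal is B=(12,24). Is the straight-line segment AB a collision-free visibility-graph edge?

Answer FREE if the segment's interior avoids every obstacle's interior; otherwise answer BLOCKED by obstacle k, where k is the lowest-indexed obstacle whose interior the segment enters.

Obstacle 1 [(1,10) (2,7) (10,0) (11,10)]:
  edge (1,10)–(2,7): clear
  edge (2,7)–(10,0): clear
  edge (10,0)–(11,10): clear
  edge (11,10)–(1,10): clear
  midpoint (16,41/2) outside
  → clear
Obstacle 2 [(13,8) (17,0) (21,3) (24,9) (18,9)]:
  edge (13,8)–(17,0): clear
  edge (17,0)–(21,3): clear
  edge (21,3)–(24,9): clear
  edge (24,9)–(18,9): clear
  edge (18,9)–(13,8): clear
  midpoint (16,41/2) outside
  → clear
Obstacle 3 [(0,20) (7,13) (10,15) (8,19) (1,22)]:
  edge (0,20)–(7,13): clear
  edge (7,13)–(10,15): clear
  edge (10,15)–(8,19): clear
  edge (8,19)–(1,22): clear
  edge (1,22)–(0,20): clear
  midpoint (16,41/2) outside
  → clear

FREE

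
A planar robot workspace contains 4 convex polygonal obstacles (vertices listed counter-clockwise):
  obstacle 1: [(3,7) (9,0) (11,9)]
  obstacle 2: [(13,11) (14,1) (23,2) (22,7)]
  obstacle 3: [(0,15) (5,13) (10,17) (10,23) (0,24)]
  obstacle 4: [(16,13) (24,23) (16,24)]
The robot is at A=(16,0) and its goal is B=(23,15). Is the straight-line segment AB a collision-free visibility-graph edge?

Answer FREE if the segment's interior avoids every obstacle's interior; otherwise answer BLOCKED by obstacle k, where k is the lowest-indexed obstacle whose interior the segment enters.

Obstacle 1 [(3,7) (9,0) (11,9)]:
  edge (3,7)–(9,0): clear
  edge (9,0)–(11,9): clear
  edge (11,9)–(3,7): clear
  midpoint (39/2,15/2) outside
  → clear
Obstacle 2 [(13,11) (14,1) (23,2) (22,7)]:
  edge (13,11)–(14,1): clear
  edge (14,1)–(23,2): crosses AB
  edge (23,2)–(22,7): clear
  edge (22,7)–(13,11): crosses AB
  → BLOCKED
Obstacle 3 [(0,15) (5,13) (10,17) (10,23) (0,24)]:
  edge (0,15)–(5,13): clear
  edge (5,13)–(10,17): clear
  edge (10,17)–(10,23): clear
  edge (10,23)–(0,24): clear
  edge (0,24)–(0,15): clear
  midpoint (39/2,15/2) outside
  → clear
Obstacle 4 [(16,13) (24,23) (16,24)]:
  edge (16,13)–(24,23): clear
  edge (24,23)–(16,24): clear
  edge (16,24)–(16,13): clear
  midpoint (39/2,15/2) outside
  → clear

BLOCKED by obstacle 2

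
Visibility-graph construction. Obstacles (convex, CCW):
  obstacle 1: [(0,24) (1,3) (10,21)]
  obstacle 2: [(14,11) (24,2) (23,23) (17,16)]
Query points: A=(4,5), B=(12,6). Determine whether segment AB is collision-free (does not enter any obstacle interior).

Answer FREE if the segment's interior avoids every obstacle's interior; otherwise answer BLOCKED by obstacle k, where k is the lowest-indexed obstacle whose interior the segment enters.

Obstacle 1 [(0,24) (1,3) (10,21)]:
  edge (0,24)–(1,3): clear
  edge (1,3)–(10,21): clear
  edge (10,21)–(0,24): clear
  midpoint (8,11/2) outside
  → clear
Obstacle 2 [(14,11) (24,2) (23,23) (17,16)]:
  edge (14,11)–(24,2): clear
  edge (24,2)–(23,23): clear
  edge (23,23)–(17,16): clear
  edge (17,16)–(14,11): clear
  midpoint (8,11/2) outside
  → clear

FREE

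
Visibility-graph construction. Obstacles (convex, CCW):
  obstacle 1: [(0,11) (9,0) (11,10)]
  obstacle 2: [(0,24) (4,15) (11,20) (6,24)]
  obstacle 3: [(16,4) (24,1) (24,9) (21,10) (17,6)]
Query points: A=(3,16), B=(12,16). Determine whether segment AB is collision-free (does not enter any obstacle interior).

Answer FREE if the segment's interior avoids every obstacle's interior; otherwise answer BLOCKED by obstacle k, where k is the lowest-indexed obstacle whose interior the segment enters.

Obstacle 1 [(0,11) (9,0) (11,10)]:
  edge (0,11)–(9,0): clear
  edge (9,0)–(11,10): clear
  edge (11,10)–(0,11): clear
  midpoint (15/2,16) outside
  → clear
Obstacle 2 [(0,24) (4,15) (11,20) (6,24)]:
  edge (0,24)–(4,15): crosses AB
  edge (4,15)–(11,20): crosses AB
  edge (11,20)–(6,24): clear
  edge (6,24)–(0,24): clear
  → BLOCKED
Obstacle 3 [(16,4) (24,1) (24,9) (21,10) (17,6)]:
  edge (16,4)–(24,1): clear
  edge (24,1)–(24,9): clear
  edge (24,9)–(21,10): clear
  edge (21,10)–(17,6): clear
  edge (17,6)–(16,4): clear
  midpoint (15/2,16) outside
  → clear

BLOCKED by obstacle 2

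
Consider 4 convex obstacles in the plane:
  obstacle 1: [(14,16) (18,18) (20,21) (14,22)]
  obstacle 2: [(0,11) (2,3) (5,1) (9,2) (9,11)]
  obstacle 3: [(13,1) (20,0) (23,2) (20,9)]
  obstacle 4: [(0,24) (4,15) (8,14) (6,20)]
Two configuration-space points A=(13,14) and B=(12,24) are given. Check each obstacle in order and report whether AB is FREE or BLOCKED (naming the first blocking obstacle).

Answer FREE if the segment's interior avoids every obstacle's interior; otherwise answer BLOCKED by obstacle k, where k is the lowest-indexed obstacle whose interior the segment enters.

FREE

Obstacle 1 [(14,16) (18,18) (20,21) (14,22)]:
  edge (14,16)–(18,18): clear
  edge (18,18)–(20,21): clear
  edge (20,21)–(14,22): clear
  edge (14,22)–(14,16): clear
  midpoint (25/2,19) outside
  → clear
Obstacle 2 [(0,11) (2,3) (5,1) (9,2) (9,11)]:
  edge (0,11)–(2,3): clear
  edge (2,3)–(5,1): clear
  edge (5,1)–(9,2): clear
  edge (9,2)–(9,11): clear
  edge (9,11)–(0,11): clear
  midpoint (25/2,19) outside
  → clear
Obstacle 3 [(13,1) (20,0) (23,2) (20,9)]:
  edge (13,1)–(20,0): clear
  edge (20,0)–(23,2): clear
  edge (23,2)–(20,9): clear
  edge (20,9)–(13,1): clear
  midpoint (25/2,19) outside
  → clear
Obstacle 4 [(0,24) (4,15) (8,14) (6,20)]:
  edge (0,24)–(4,15): clear
  edge (4,15)–(8,14): clear
  edge (8,14)–(6,20): clear
  edge (6,20)–(0,24): clear
  midpoint (25/2,19) outside
  → clear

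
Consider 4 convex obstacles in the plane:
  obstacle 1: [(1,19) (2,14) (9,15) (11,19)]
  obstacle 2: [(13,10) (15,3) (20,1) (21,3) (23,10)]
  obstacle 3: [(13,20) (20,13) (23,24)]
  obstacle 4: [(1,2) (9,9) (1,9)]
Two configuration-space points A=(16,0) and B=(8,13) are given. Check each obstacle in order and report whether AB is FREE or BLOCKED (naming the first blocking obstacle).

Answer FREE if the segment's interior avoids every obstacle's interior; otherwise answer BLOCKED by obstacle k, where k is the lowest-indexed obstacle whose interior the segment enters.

Obstacle 1 [(1,19) (2,14) (9,15) (11,19)]:
  edge (1,19)–(2,14): clear
  edge (2,14)–(9,15): clear
  edge (9,15)–(11,19): clear
  edge (11,19)–(1,19): clear
  midpoint (12,13/2) outside
  → clear
Obstacle 2 [(13,10) (15,3) (20,1) (21,3) (23,10)]:
  edge (13,10)–(15,3): clear
  edge (15,3)–(20,1): clear
  edge (20,1)–(21,3): clear
  edge (21,3)–(23,10): clear
  edge (23,10)–(13,10): clear
  midpoint (12,13/2) outside
  → clear
Obstacle 3 [(13,20) (20,13) (23,24)]:
  edge (13,20)–(20,13): clear
  edge (20,13)–(23,24): clear
  edge (23,24)–(13,20): clear
  midpoint (12,13/2) outside
  → clear
Obstacle 4 [(1,2) (9,9) (1,9)]:
  edge (1,2)–(9,9): clear
  edge (9,9)–(1,9): clear
  edge (1,9)–(1,2): clear
  midpoint (12,13/2) outside
  → clear

FREE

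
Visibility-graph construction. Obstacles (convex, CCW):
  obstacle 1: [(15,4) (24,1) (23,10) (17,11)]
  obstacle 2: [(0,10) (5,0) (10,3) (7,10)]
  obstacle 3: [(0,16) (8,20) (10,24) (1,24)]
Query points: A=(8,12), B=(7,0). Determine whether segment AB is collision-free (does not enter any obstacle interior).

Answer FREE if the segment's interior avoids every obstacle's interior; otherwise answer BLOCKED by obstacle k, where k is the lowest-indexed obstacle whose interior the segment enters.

Obstacle 1 [(15,4) (24,1) (23,10) (17,11)]:
  edge (15,4)–(24,1): clear
  edge (24,1)–(23,10): clear
  edge (23,10)–(17,11): clear
  edge (17,11)–(15,4): clear
  midpoint (15/2,6) outside
  → clear
Obstacle 2 [(0,10) (5,0) (10,3) (7,10)]:
  edge (0,10)–(5,0): clear
  edge (5,0)–(10,3): crosses AB
  edge (10,3)–(7,10): crosses AB
  edge (7,10)–(0,10): clear
  → BLOCKED
Obstacle 3 [(0,16) (8,20) (10,24) (1,24)]:
  edge (0,16)–(8,20): clear
  edge (8,20)–(10,24): clear
  edge (10,24)–(1,24): clear
  edge (1,24)–(0,16): clear
  midpoint (15/2,6) outside
  → clear

BLOCKED by obstacle 2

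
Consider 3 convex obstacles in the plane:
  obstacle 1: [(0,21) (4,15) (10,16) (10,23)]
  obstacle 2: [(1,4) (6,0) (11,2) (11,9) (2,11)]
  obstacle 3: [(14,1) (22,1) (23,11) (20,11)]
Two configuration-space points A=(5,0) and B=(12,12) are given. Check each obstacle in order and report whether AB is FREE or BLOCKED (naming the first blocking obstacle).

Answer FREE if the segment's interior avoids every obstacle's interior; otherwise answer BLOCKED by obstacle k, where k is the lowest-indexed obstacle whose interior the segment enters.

Obstacle 1 [(0,21) (4,15) (10,16) (10,23)]:
  edge (0,21)–(4,15): clear
  edge (4,15)–(10,16): clear
  edge (10,16)–(10,23): clear
  edge (10,23)–(0,21): clear
  midpoint (17/2,6) outside
  → clear
Obstacle 2 [(1,4) (6,0) (11,2) (11,9) (2,11)]:
  edge (1,4)–(6,0): crosses AB
  edge (6,0)–(11,2): clear
  edge (11,2)–(11,9): clear
  edge (11,9)–(2,11): crosses AB
  edge (2,11)–(1,4): clear
  → BLOCKED
Obstacle 3 [(14,1) (22,1) (23,11) (20,11)]:
  edge (14,1)–(22,1): clear
  edge (22,1)–(23,11): clear
  edge (23,11)–(20,11): clear
  edge (20,11)–(14,1): clear
  midpoint (17/2,6) outside
  → clear

BLOCKED by obstacle 2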